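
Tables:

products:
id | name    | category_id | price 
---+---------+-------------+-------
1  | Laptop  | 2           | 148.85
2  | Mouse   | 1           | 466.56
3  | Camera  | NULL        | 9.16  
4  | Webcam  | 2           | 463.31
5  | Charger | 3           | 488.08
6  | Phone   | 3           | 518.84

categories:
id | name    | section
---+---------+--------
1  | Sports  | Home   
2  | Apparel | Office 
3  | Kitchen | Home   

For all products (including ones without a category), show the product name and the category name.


LEFT JOIN keeps every row from products (the left table); where category_id has no match in categories, the category columns become NULL. Walk through each product:
  - product 1 (Laptop): category_id=2 -> matches Apparel
  - product 2 (Mouse): category_id=1 -> matches Sports
  - product 3 (Camera): category_id=NULL, no match -> kept with NULL
  - product 4 (Webcam): category_id=2 -> matches Apparel
  - product 5 (Charger): category_id=3 -> matches Kitchen
  - product 6 (Phone): category_id=3 -> matches Kitchen
All 6 rows appear; 1 has NULL category.

SQL:
SELECT a.name, b.name AS category
FROM products a
LEFT JOIN categories b ON a.category_id = b.id

Result:
name    | category
--------+---------
Laptop  | Apparel 
Mouse   | Sports  
Camera  | NULL    
Webcam  | Apparel 
Charger | Kitchen 
Phone   | Kitchen 


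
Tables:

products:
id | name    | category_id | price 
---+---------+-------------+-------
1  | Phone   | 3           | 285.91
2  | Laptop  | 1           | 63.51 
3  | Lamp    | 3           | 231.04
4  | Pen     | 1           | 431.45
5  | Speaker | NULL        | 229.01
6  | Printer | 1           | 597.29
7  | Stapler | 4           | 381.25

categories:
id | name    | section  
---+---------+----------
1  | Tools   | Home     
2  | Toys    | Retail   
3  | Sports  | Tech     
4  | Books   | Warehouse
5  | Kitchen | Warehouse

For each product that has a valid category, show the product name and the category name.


INNER JOIN keeps only products rows whose category_id matches an id in categories. Walk through each product:
  - product 1 (Phone): category_id=3 -> matches Sports
  - product 2 (Laptop): category_id=1 -> matches Tools
  - product 3 (Lamp): category_id=3 -> matches Sports
  - product 4 (Pen): category_id=1 -> matches Tools
  - product 5 (Speaker): category_id=NULL, no match -> dropped
  - product 6 (Printer): category_id=1 -> matches Tools
  - product 7 (Stapler): category_id=4 -> matches Books
So 1 of 7 rows is dropped.

SQL:
SELECT a.name, b.name AS category
FROM products a
INNER JOIN categories b ON a.category_id = b.id

Result:
name    | category
--------+---------
Phone   | Sports  
Laptop  | Tools   
Lamp    | Sports  
Pen     | Tools   
Printer | Tools   
Stapler | Books   


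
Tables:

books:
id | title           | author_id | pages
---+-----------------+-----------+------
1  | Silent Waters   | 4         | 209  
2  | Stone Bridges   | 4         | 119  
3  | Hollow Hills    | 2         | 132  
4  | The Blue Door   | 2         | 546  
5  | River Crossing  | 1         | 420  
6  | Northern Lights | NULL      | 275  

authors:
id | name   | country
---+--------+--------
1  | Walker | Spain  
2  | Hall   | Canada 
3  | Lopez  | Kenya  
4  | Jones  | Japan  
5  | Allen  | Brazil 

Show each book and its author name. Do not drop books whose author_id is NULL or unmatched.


LEFT JOIN keeps every row from books (the left table); where author_id has no match in authors, the author columns become NULL. Walk through each book:
  - book 1 (Silent Waters): author_id=4 -> matches Jones
  - book 2 (Stone Bridges): author_id=4 -> matches Jones
  - book 3 (Hollow Hills): author_id=2 -> matches Hall
  - book 4 (The Blue Door): author_id=2 -> matches Hall
  - book 5 (River Crossing): author_id=1 -> matches Walker
  - book 6 (Northern Lights): author_id=NULL, no match -> kept with NULL
All 6 rows appear; 1 has NULL author.

SQL:
SELECT a.title, b.name AS author
FROM books a
LEFT JOIN authors b ON a.author_id = b.id

Result:
title           | author
----------------+-------
Silent Waters   | Jones 
Stone Bridges   | Jones 
Hollow Hills    | Hall  
The Blue Door   | Hall  
River Crossing  | Walker
Northern Lights | NULL  


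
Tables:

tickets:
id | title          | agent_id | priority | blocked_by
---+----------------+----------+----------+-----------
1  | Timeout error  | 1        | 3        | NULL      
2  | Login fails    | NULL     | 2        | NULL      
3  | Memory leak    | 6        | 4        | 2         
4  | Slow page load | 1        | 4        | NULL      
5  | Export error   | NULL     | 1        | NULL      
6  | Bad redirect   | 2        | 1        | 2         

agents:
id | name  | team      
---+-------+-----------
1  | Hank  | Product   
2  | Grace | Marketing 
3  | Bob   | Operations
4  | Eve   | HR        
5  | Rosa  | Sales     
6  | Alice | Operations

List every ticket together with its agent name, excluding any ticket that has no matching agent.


INNER JOIN keeps only tickets rows whose agent_id matches an id in agents. Walk through each ticket:
  - ticket 1 (Timeout error): agent_id=1 -> matches Hank
  - ticket 2 (Login fails): agent_id=NULL, no match -> dropped
  - ticket 3 (Memory leak): agent_id=6 -> matches Alice
  - ticket 4 (Slow page load): agent_id=1 -> matches Hank
  - ticket 5 (Export error): agent_id=NULL, no match -> dropped
  - ticket 6 (Bad redirect): agent_id=2 -> matches Grace
So 2 of 6 rows are dropped.

SQL:
SELECT a.title, b.name AS agent
FROM tickets a
INNER JOIN agents b ON a.agent_id = b.id

Result:
title          | agent
---------------+------
Timeout error  | Hank 
Memory leak    | Alice
Slow page load | Hank 
Bad redirect   | Grace


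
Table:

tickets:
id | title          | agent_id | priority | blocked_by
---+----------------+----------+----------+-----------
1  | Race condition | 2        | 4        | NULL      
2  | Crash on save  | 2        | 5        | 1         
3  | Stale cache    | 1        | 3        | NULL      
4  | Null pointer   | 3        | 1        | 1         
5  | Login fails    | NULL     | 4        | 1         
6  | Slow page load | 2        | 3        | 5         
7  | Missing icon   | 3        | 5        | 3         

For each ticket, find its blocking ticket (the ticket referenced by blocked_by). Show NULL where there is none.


This is a self-join: tickets is joined to a second copy of itself, matching each row's blocked_by to another row's id. Use LEFT JOIN so rows with blocked_by=NULL are kept.
  - ticket 1 (Race condition): blocked_by=NULL -> NULL
  - ticket 2 (Crash on save): blocked_by=1 -> Race condition
  - ticket 3 (Stale cache): blocked_by=NULL -> NULL
  - ticket 4 (Null pointer): blocked_by=1 -> Race condition
  - ticket 5 (Login fails): blocked_by=1 -> Race condition
  - ticket 6 (Slow page load): blocked_by=5 -> Login fails
  - ticket 7 (Missing icon): blocked_by=3 -> Stale cache

SQL:
SELECT a.title AS item, b.title AS blocked_by
FROM tickets a
LEFT JOIN tickets b ON a.blocked_by = b.id

Result:
item           | blocked_by    
---------------+---------------
Race condition | NULL          
Crash on save  | Race condition
Stale cache    | NULL          
Null pointer   | Race condition
Login fails    | Race condition
Slow page load | Login fails   
Missing icon   | Stale cache   


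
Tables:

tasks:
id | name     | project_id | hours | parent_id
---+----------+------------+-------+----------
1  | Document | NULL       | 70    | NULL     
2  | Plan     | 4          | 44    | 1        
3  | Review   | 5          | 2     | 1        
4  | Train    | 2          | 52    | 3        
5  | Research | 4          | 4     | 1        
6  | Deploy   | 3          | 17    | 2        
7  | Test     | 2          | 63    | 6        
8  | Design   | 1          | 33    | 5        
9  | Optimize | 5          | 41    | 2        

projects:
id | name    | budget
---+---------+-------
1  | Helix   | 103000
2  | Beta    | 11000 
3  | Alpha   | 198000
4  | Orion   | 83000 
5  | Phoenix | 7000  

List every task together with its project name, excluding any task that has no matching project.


INNER JOIN keeps only tasks rows whose project_id matches an id in projects. Walk through each task:
  - task 1 (Document): project_id=NULL, no match -> dropped
  - task 2 (Plan): project_id=4 -> matches Orion
  - task 3 (Review): project_id=5 -> matches Phoenix
  - task 4 (Train): project_id=2 -> matches Beta
  - task 5 (Research): project_id=4 -> matches Orion
  - task 6 (Deploy): project_id=3 -> matches Alpha
  - task 7 (Test): project_id=2 -> matches Beta
  - task 8 (Design): project_id=1 -> matches Helix
  - task 9 (Optimize): project_id=5 -> matches Phoenix
So 1 of 9 rows is dropped.

SQL:
SELECT a.name, b.name AS project
FROM tasks a
INNER JOIN projects b ON a.project_id = b.id

Result:
name     | project
---------+--------
Plan     | Orion  
Review   | Phoenix
Train    | Beta   
Research | Orion  
Deploy   | Alpha  
Test     | Beta   
Design   | Helix  
Optimize | Phoenix


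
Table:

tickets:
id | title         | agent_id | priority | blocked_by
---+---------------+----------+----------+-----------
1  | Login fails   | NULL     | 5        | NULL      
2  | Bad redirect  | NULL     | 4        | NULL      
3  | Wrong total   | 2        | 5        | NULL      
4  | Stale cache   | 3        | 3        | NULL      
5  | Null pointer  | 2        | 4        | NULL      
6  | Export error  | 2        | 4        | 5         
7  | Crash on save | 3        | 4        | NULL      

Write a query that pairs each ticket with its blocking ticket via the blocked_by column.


This is a self-join: tickets is joined to a second copy of itself, matching each row's blocked_by to another row's id. Use LEFT JOIN so rows with blocked_by=NULL are kept.
  - ticket 1 (Login fails): blocked_by=NULL -> NULL
  - ticket 2 (Bad redirect): blocked_by=NULL -> NULL
  - ticket 3 (Wrong total): blocked_by=NULL -> NULL
  - ticket 4 (Stale cache): blocked_by=NULL -> NULL
  - ticket 5 (Null pointer): blocked_by=NULL -> NULL
  - ticket 6 (Export error): blocked_by=5 -> Null pointer
  - ticket 7 (Crash on save): blocked_by=NULL -> NULL

SQL:
SELECT a.title AS item, b.title AS blocked_by
FROM tickets a
LEFT JOIN tickets b ON a.blocked_by = b.id

Result:
item          | blocked_by  
--------------+-------------
Login fails   | NULL        
Bad redirect  | NULL        
Wrong total   | NULL        
Stale cache   | NULL        
Null pointer  | NULL        
Export error  | Null pointer
Crash on save | NULL        


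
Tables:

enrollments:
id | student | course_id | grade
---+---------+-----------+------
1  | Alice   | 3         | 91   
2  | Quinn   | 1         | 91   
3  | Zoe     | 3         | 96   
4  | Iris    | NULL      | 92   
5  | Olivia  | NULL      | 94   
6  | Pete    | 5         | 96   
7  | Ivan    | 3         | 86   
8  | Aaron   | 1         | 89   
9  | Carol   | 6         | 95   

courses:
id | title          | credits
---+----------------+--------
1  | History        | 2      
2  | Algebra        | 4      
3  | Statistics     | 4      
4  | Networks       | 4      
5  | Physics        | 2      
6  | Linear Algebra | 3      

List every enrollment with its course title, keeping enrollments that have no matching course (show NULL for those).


LEFT JOIN keeps every row from enrollments (the left table); where course_id has no match in courses, the course columns become NULL. Walk through each enrollment:
  - enrollment 1 (Alice): course_id=3 -> matches Statistics
  - enrollment 2 (Quinn): course_id=1 -> matches History
  - enrollment 3 (Zoe): course_id=3 -> matches Statistics
  - enrollment 4 (Iris): course_id=NULL, no match -> kept with NULL
  - enrollment 5 (Olivia): course_id=NULL, no match -> kept with NULL
  - enrollment 6 (Pete): course_id=5 -> matches Physics
  - enrollment 7 (Ivan): course_id=3 -> matches Statistics
  - enrollment 8 (Aaron): course_id=1 -> matches History
  - enrollment 9 (Carol): course_id=6 -> matches Linear Algebra
All 9 rows appear; 2 have NULL course.

SQL:
SELECT a.student, b.title AS course
FROM enrollments a
LEFT JOIN courses b ON a.course_id = b.id

Result:
student | course        
--------+---------------
Alice   | Statistics    
Quinn   | History       
Zoe     | Statistics    
Iris    | NULL          
Olivia  | NULL          
Pete    | Physics       
Ivan    | Statistics    
Aaron   | History       
Carol   | Linear Algebra


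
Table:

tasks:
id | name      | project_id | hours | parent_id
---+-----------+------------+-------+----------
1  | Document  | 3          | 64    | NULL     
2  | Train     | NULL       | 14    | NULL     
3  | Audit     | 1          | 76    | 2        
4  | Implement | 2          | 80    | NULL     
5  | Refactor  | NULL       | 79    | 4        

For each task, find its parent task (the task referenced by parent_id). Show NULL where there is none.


This is a self-join: tasks is joined to a second copy of itself, matching each row's parent_id to another row's id. Use LEFT JOIN so rows with parent_id=NULL are kept.
  - task 1 (Document): parent_id=NULL -> NULL
  - task 2 (Train): parent_id=NULL -> NULL
  - task 3 (Audit): parent_id=2 -> Train
  - task 4 (Implement): parent_id=NULL -> NULL
  - task 5 (Refactor): parent_id=4 -> Implement

SQL:
SELECT a.name AS item, b.name AS parent
FROM tasks a
LEFT JOIN tasks b ON a.parent_id = b.id

Result:
item      | parent   
----------+----------
Document  | NULL     
Train     | NULL     
Audit     | Train    
Implement | NULL     
Refactor  | Implement


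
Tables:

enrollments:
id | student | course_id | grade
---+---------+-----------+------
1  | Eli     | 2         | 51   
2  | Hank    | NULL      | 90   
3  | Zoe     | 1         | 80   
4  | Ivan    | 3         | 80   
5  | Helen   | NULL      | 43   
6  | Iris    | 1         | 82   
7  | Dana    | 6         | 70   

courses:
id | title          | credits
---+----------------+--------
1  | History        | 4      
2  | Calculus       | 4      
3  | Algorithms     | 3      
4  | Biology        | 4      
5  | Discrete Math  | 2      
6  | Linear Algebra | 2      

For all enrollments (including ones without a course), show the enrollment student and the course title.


LEFT JOIN keeps every row from enrollments (the left table); where course_id has no match in courses, the course columns become NULL. Walk through each enrollment:
  - enrollment 1 (Eli): course_id=2 -> matches Calculus
  - enrollment 2 (Hank): course_id=NULL, no match -> kept with NULL
  - enrollment 3 (Zoe): course_id=1 -> matches History
  - enrollment 4 (Ivan): course_id=3 -> matches Algorithms
  - enrollment 5 (Helen): course_id=NULL, no match -> kept with NULL
  - enrollment 6 (Iris): course_id=1 -> matches History
  - enrollment 7 (Dana): course_id=6 -> matches Linear Algebra
All 7 rows appear; 2 have NULL course.

SQL:
SELECT a.student, b.title AS course
FROM enrollments a
LEFT JOIN courses b ON a.course_id = b.id

Result:
student | course        
--------+---------------
Eli     | Calculus      
Hank    | NULL          
Zoe     | History       
Ivan    | Algorithms    
Helen   | NULL          
Iris    | History       
Dana    | Linear Algebra


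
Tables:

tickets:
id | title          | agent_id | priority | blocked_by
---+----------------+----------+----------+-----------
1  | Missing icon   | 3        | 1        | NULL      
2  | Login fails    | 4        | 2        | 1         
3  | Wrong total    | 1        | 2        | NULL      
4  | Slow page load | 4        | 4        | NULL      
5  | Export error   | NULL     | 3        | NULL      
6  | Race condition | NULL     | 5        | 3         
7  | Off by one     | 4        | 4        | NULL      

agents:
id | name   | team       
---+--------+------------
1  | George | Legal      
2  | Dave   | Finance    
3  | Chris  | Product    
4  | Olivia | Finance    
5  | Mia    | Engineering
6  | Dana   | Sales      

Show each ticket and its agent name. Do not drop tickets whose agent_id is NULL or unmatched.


LEFT JOIN keeps every row from tickets (the left table); where agent_id has no match in agents, the agent columns become NULL. Walk through each ticket:
  - ticket 1 (Missing icon): agent_id=3 -> matches Chris
  - ticket 2 (Login fails): agent_id=4 -> matches Olivia
  - ticket 3 (Wrong total): agent_id=1 -> matches George
  - ticket 4 (Slow page load): agent_id=4 -> matches Olivia
  - ticket 5 (Export error): agent_id=NULL, no match -> kept with NULL
  - ticket 6 (Race condition): agent_id=NULL, no match -> kept with NULL
  - ticket 7 (Off by one): agent_id=4 -> matches Olivia
All 7 rows appear; 2 have NULL agent.

SQL:
SELECT a.title, b.name AS agent
FROM tickets a
LEFT JOIN agents b ON a.agent_id = b.id

Result:
title          | agent 
---------------+-------
Missing icon   | Chris 
Login fails    | Olivia
Wrong total    | George
Slow page load | Olivia
Export error   | NULL  
Race condition | NULL  
Off by one     | Olivia


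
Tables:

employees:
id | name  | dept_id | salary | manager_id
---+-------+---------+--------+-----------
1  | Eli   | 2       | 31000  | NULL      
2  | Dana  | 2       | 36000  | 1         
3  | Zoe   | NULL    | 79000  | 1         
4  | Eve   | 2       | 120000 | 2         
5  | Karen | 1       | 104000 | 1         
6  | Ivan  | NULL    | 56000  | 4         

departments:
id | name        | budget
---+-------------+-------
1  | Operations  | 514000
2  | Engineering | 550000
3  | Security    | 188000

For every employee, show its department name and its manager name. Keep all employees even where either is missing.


Two LEFT JOINs from the same base table employees: one to departments via dept_id, one to employees itself via manager_id. Both are LEFT so every employee is preserved.
Match against departments:
  - employee 1 (Eli): dept_id=2 -> matches Engineering
  - employee 2 (Dana): dept_id=2 -> matches Engineering
  - employee 3 (Zoe): dept_id=NULL, no match -> kept with NULL
  - employee 4 (Eve): dept_id=2 -> matches Engineering
  - employee 5 (Karen): dept_id=1 -> matches Operations
  - employee 6 (Ivan): dept_id=NULL, no match -> kept with NULL
Match against employees (self):
  - employee 1 (Eli): manager_id=NULL -> NULL
  - employee 2 (Dana): manager_id=1 -> Eli
  - employee 3 (Zoe): manager_id=1 -> Eli
  - employee 4 (Eve): manager_id=2 -> Dana
  - employee 5 (Karen): manager_id=1 -> Eli
  - employee 6 (Ivan): manager_id=4 -> Eve

SQL:
SELECT a.name, b.name AS department, c.name AS manager
FROM employees a
LEFT JOIN departments b ON a.dept_id = b.id
LEFT JOIN employees c ON a.manager_id = c.id

Result:
name  | department  | manager
------+-------------+--------
Eli   | Engineering | NULL   
Dana  | Engineering | Eli    
Zoe   | NULL        | Eli    
Eve   | Engineering | Dana   
Karen | Operations  | Eli    
Ivan  | NULL        | Eve    


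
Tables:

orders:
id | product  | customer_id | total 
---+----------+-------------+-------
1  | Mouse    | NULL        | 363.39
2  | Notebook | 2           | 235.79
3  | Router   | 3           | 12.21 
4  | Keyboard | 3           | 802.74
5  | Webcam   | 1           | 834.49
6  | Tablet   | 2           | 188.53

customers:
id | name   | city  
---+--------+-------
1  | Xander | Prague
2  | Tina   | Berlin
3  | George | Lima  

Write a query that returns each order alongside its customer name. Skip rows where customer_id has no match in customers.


INNER JOIN keeps only orders rows whose customer_id matches an id in customers. Walk through each order:
  - order 1 (Mouse): customer_id=NULL, no match -> dropped
  - order 2 (Notebook): customer_id=2 -> matches Tina
  - order 3 (Router): customer_id=3 -> matches George
  - order 4 (Keyboard): customer_id=3 -> matches George
  - order 5 (Webcam): customer_id=1 -> matches Xander
  - order 6 (Tablet): customer_id=2 -> matches Tina
So 1 of 6 rows is dropped.

SQL:
SELECT a.product, b.name AS customer
FROM orders a
INNER JOIN customers b ON a.customer_id = b.id

Result:
product  | customer
---------+---------
Notebook | Tina    
Router   | George  
Keyboard | George  
Webcam   | Xander  
Tablet   | Tina    


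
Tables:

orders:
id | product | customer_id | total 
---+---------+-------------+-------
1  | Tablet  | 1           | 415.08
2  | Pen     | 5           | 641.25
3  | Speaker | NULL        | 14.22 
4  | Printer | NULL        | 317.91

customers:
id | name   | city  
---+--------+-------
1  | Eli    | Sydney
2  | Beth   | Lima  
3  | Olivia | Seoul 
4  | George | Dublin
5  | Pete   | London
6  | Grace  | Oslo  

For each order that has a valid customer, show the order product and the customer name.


INNER JOIN keeps only orders rows whose customer_id matches an id in customers. Walk through each order:
  - order 1 (Tablet): customer_id=1 -> matches Eli
  - order 2 (Pen): customer_id=5 -> matches Pete
  - order 3 (Speaker): customer_id=NULL, no match -> dropped
  - order 4 (Printer): customer_id=NULL, no match -> dropped
So 2 of 4 rows are dropped.

SQL:
SELECT a.product, b.name AS customer
FROM orders a
INNER JOIN customers b ON a.customer_id = b.id

Result:
product | customer
--------+---------
Tablet  | Eli     
Pen     | Pete    


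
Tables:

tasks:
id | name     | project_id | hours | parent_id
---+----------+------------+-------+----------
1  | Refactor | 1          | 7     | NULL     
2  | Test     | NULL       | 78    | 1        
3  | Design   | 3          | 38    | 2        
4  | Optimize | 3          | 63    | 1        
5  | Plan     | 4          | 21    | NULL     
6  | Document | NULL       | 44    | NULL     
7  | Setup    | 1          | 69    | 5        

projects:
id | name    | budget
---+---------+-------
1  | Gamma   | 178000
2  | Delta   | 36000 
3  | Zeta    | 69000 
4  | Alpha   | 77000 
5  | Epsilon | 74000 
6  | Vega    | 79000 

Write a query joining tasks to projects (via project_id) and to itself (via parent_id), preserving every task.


Two LEFT JOINs from the same base table tasks: one to projects via project_id, one to tasks itself via parent_id. Both are LEFT so every task is preserved.
Match against projects:
  - task 1 (Refactor): project_id=1 -> matches Gamma
  - task 2 (Test): project_id=NULL, no match -> kept with NULL
  - task 3 (Design): project_id=3 -> matches Zeta
  - task 4 (Optimize): project_id=3 -> matches Zeta
  - task 5 (Plan): project_id=4 -> matches Alpha
  - task 6 (Document): project_id=NULL, no match -> kept with NULL
  - task 7 (Setup): project_id=1 -> matches Gamma
Match against tasks (self):
  - task 1 (Refactor): parent_id=NULL -> NULL
  - task 2 (Test): parent_id=1 -> Refactor
  - task 3 (Design): parent_id=2 -> Test
  - task 4 (Optimize): parent_id=1 -> Refactor
  - task 5 (Plan): parent_id=NULL -> NULL
  - task 6 (Document): parent_id=NULL -> NULL
  - task 7 (Setup): parent_id=5 -> Plan

SQL:
SELECT a.name, b.name AS project, c.name AS parent
FROM tasks a
LEFT JOIN projects b ON a.project_id = b.id
LEFT JOIN tasks c ON a.parent_id = c.id

Result:
name     | project | parent  
---------+---------+---------
Refactor | Gamma   | NULL    
Test     | NULL    | Refactor
Design   | Zeta    | Test    
Optimize | Zeta    | Refactor
Plan     | Alpha   | NULL    
Document | NULL    | NULL    
Setup    | Gamma   | Plan    


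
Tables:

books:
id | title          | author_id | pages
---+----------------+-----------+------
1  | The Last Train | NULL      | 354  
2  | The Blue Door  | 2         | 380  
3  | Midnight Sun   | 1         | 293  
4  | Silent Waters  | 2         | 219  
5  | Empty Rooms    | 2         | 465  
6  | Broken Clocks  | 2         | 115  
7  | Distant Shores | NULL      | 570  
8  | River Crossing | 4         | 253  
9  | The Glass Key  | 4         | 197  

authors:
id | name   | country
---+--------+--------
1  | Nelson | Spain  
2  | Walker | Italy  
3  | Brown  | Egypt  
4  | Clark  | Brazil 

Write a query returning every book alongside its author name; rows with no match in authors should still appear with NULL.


LEFT JOIN keeps every row from books (the left table); where author_id has no match in authors, the author columns become NULL. Walk through each book:
  - book 1 (The Last Train): author_id=NULL, no match -> kept with NULL
  - book 2 (The Blue Door): author_id=2 -> matches Walker
  - book 3 (Midnight Sun): author_id=1 -> matches Nelson
  - book 4 (Silent Waters): author_id=2 -> matches Walker
  - book 5 (Empty Rooms): author_id=2 -> matches Walker
  - book 6 (Broken Clocks): author_id=2 -> matches Walker
  - book 7 (Distant Shores): author_id=NULL, no match -> kept with NULL
  - book 8 (River Crossing): author_id=4 -> matches Clark
  - book 9 (The Glass Key): author_id=4 -> matches Clark
All 9 rows appear; 2 have NULL author.

SQL:
SELECT a.title, b.name AS author
FROM books a
LEFT JOIN authors b ON a.author_id = b.id

Result:
title          | author
---------------+-------
The Last Train | NULL  
The Blue Door  | Walker
Midnight Sun   | Nelson
Silent Waters  | Walker
Empty Rooms    | Walker
Broken Clocks  | Walker
Distant Shores | NULL  
River Crossing | Clark 
The Glass Key  | Clark 


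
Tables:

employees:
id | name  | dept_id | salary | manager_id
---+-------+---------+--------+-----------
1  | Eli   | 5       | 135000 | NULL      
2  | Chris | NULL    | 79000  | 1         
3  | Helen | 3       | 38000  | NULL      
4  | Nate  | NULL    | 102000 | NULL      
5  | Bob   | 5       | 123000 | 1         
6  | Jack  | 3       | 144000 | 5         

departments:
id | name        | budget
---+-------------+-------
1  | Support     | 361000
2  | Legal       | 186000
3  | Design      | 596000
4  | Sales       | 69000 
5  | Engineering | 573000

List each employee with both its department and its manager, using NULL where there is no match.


Two LEFT JOINs from the same base table employees: one to departments via dept_id, one to employees itself via manager_id. Both are LEFT so every employee is preserved.
Match against departments:
  - employee 1 (Eli): dept_id=5 -> matches Engineering
  - employee 2 (Chris): dept_id=NULL, no match -> kept with NULL
  - employee 3 (Helen): dept_id=3 -> matches Design
  - employee 4 (Nate): dept_id=NULL, no match -> kept with NULL
  - employee 5 (Bob): dept_id=5 -> matches Engineering
  - employee 6 (Jack): dept_id=3 -> matches Design
Match against employees (self):
  - employee 1 (Eli): manager_id=NULL -> NULL
  - employee 2 (Chris): manager_id=1 -> Eli
  - employee 3 (Helen): manager_id=NULL -> NULL
  - employee 4 (Nate): manager_id=NULL -> NULL
  - employee 5 (Bob): manager_id=1 -> Eli
  - employee 6 (Jack): manager_id=5 -> Bob

SQL:
SELECT a.name, b.name AS department, c.name AS manager
FROM employees a
LEFT JOIN departments b ON a.dept_id = b.id
LEFT JOIN employees c ON a.manager_id = c.id

Result:
name  | department  | manager
------+-------------+--------
Eli   | Engineering | NULL   
Chris | NULL        | Eli    
Helen | Design      | NULL   
Nate  | NULL        | NULL   
Bob   | Engineering | Eli    
Jack  | Design      | Bob    


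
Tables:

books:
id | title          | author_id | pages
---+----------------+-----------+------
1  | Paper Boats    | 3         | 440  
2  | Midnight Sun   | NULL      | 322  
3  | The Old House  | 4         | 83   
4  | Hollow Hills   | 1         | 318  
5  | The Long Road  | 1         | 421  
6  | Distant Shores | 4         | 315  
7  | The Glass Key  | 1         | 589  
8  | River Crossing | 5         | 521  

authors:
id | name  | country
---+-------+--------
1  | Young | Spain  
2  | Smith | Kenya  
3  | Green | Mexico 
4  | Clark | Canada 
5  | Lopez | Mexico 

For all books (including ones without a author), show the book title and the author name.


LEFT JOIN keeps every row from books (the left table); where author_id has no match in authors, the author columns become NULL. Walk through each book:
  - book 1 (Paper Boats): author_id=3 -> matches Green
  - book 2 (Midnight Sun): author_id=NULL, no match -> kept with NULL
  - book 3 (The Old House): author_id=4 -> matches Clark
  - book 4 (Hollow Hills): author_id=1 -> matches Young
  - book 5 (The Long Road): author_id=1 -> matches Young
  - book 6 (Distant Shores): author_id=4 -> matches Clark
  - book 7 (The Glass Key): author_id=1 -> matches Young
  - book 8 (River Crossing): author_id=5 -> matches Lopez
All 8 rows appear; 1 has NULL author.

SQL:
SELECT a.title, b.name AS author
FROM books a
LEFT JOIN authors b ON a.author_id = b.id

Result:
title          | author
---------------+-------
Paper Boats    | Green 
Midnight Sun   | NULL  
The Old House  | Clark 
Hollow Hills   | Young 
The Long Road  | Young 
Distant Shores | Clark 
The Glass Key  | Young 
River Crossing | Lopez 


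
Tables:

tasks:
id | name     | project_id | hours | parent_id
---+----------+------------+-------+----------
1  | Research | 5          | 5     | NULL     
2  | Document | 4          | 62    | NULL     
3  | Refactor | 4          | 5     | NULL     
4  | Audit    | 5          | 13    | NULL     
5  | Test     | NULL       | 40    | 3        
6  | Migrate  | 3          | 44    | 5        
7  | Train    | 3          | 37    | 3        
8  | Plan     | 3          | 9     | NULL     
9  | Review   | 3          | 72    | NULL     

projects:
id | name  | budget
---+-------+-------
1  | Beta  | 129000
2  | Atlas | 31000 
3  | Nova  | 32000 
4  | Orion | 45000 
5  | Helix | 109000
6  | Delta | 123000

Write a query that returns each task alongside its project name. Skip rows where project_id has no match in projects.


INNER JOIN keeps only tasks rows whose project_id matches an id in projects. Walk through each task:
  - task 1 (Research): project_id=5 -> matches Helix
  - task 2 (Document): project_id=4 -> matches Orion
  - task 3 (Refactor): project_id=4 -> matches Orion
  - task 4 (Audit): project_id=5 -> matches Helix
  - task 5 (Test): project_id=NULL, no match -> dropped
  - task 6 (Migrate): project_id=3 -> matches Nova
  - task 7 (Train): project_id=3 -> matches Nova
  - task 8 (Plan): project_id=3 -> matches Nova
  - task 9 (Review): project_id=3 -> matches Nova
So 1 of 9 rows is dropped.

SQL:
SELECT a.name, b.name AS project
FROM tasks a
INNER JOIN projects b ON a.project_id = b.id

Result:
name     | project
---------+--------
Research | Helix  
Document | Orion  
Refactor | Orion  
Audit    | Helix  
Migrate  | Nova   
Train    | Nova   
Plan     | Nova   
Review   | Nova   


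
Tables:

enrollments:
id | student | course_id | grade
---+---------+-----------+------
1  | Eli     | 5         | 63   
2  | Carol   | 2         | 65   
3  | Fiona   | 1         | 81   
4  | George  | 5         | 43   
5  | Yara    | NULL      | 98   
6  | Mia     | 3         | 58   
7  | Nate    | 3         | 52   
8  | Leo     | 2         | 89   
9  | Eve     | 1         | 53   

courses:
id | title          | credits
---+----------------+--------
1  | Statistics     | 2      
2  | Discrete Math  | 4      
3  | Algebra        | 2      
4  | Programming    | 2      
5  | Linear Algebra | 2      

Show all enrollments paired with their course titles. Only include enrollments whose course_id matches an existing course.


INNER JOIN keeps only enrollments rows whose course_id matches an id in courses. Walk through each enrollment:
  - enrollment 1 (Eli): course_id=5 -> matches Linear Algebra
  - enrollment 2 (Carol): course_id=2 -> matches Discrete Math
  - enrollment 3 (Fiona): course_id=1 -> matches Statistics
  - enrollment 4 (George): course_id=5 -> matches Linear Algebra
  - enrollment 5 (Yara): course_id=NULL, no match -> dropped
  - enrollment 6 (Mia): course_id=3 -> matches Algebra
  - enrollment 7 (Nate): course_id=3 -> matches Algebra
  - enrollment 8 (Leo): course_id=2 -> matches Discrete Math
  - enrollment 9 (Eve): course_id=1 -> matches Statistics
So 1 of 9 rows is dropped.

SQL:
SELECT a.student, b.title AS course
FROM enrollments a
INNER JOIN courses b ON a.course_id = b.id

Result:
student | course        
--------+---------------
Eli     | Linear Algebra
Carol   | Discrete Math 
Fiona   | Statistics    
George  | Linear Algebra
Mia     | Algebra       
Nate    | Algebra       
Leo     | Discrete Math 
Eve     | Statistics    


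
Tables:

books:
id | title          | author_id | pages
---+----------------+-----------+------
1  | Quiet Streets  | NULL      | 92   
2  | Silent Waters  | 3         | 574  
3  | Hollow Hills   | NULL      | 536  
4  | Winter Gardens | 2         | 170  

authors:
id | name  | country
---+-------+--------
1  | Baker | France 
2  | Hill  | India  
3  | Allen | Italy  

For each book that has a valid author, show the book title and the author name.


INNER JOIN keeps only books rows whose author_id matches an id in authors. Walk through each book:
  - book 1 (Quiet Streets): author_id=NULL, no match -> dropped
  - book 2 (Silent Waters): author_id=3 -> matches Allen
  - book 3 (Hollow Hills): author_id=NULL, no match -> dropped
  - book 4 (Winter Gardens): author_id=2 -> matches Hill
So 2 of 4 rows are dropped.

SQL:
SELECT a.title, b.name AS author
FROM books a
INNER JOIN authors b ON a.author_id = b.id

Result:
title          | author
---------------+-------
Silent Waters  | Allen 
Winter Gardens | Hill  


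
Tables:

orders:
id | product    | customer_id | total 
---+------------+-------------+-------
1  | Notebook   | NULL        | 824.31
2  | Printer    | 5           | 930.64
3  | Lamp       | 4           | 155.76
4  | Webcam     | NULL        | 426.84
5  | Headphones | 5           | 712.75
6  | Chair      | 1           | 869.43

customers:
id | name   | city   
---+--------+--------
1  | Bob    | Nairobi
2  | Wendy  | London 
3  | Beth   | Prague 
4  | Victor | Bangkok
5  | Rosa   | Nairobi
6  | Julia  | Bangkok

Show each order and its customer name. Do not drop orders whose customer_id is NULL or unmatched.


LEFT JOIN keeps every row from orders (the left table); where customer_id has no match in customers, the customer columns become NULL. Walk through each order:
  - order 1 (Notebook): customer_id=NULL, no match -> kept with NULL
  - order 2 (Printer): customer_id=5 -> matches Rosa
  - order 3 (Lamp): customer_id=4 -> matches Victor
  - order 4 (Webcam): customer_id=NULL, no match -> kept with NULL
  - order 5 (Headphones): customer_id=5 -> matches Rosa
  - order 6 (Chair): customer_id=1 -> matches Bob
All 6 rows appear; 2 have NULL customer.

SQL:
SELECT a.product, b.name AS customer
FROM orders a
LEFT JOIN customers b ON a.customer_id = b.id

Result:
product    | customer
-----------+---------
Notebook   | NULL    
Printer    | Rosa    
Lamp       | Victor  
Webcam     | NULL    
Headphones | Rosa    
Chair      | Bob     


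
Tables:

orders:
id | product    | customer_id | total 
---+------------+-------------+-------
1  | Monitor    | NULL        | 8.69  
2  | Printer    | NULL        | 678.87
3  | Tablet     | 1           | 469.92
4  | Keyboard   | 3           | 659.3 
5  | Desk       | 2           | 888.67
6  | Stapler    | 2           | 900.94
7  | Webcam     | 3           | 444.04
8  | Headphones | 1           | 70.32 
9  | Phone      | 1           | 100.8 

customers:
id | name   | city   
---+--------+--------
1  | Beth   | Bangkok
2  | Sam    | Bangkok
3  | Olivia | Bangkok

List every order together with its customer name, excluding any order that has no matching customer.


INNER JOIN keeps only orders rows whose customer_id matches an id in customers. Walk through each order:
  - order 1 (Monitor): customer_id=NULL, no match -> dropped
  - order 2 (Printer): customer_id=NULL, no match -> dropped
  - order 3 (Tablet): customer_id=1 -> matches Beth
  - order 4 (Keyboard): customer_id=3 -> matches Olivia
  - order 5 (Desk): customer_id=2 -> matches Sam
  - order 6 (Stapler): customer_id=2 -> matches Sam
  - order 7 (Webcam): customer_id=3 -> matches Olivia
  - order 8 (Headphones): customer_id=1 -> matches Beth
  - order 9 (Phone): customer_id=1 -> matches Beth
So 2 of 9 rows are dropped.

SQL:
SELECT a.product, b.name AS customer
FROM orders a
INNER JOIN customers b ON a.customer_id = b.id

Result:
product    | customer
-----------+---------
Tablet     | Beth    
Keyboard   | Olivia  
Desk       | Sam     
Stapler    | Sam     
Webcam     | Olivia  
Headphones | Beth    
Phone      | Beth    


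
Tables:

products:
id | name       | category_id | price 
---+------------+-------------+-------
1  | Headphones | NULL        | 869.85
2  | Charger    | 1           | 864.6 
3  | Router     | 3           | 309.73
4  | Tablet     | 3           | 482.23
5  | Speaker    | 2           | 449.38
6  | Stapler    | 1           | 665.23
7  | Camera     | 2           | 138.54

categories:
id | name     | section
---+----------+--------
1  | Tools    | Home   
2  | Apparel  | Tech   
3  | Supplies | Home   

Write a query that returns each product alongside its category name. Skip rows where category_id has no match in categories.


INNER JOIN keeps only products rows whose category_id matches an id in categories. Walk through each product:
  - product 1 (Headphones): category_id=NULL, no match -> dropped
  - product 2 (Charger): category_id=1 -> matches Tools
  - product 3 (Router): category_id=3 -> matches Supplies
  - product 4 (Tablet): category_id=3 -> matches Supplies
  - product 5 (Speaker): category_id=2 -> matches Apparel
  - product 6 (Stapler): category_id=1 -> matches Tools
  - product 7 (Camera): category_id=2 -> matches Apparel
So 1 of 7 rows is dropped.

SQL:
SELECT a.name, b.name AS category
FROM products a
INNER JOIN categories b ON a.category_id = b.id

Result:
name    | category
--------+---------
Charger | Tools   
Router  | Supplies
Tablet  | Supplies
Speaker | Apparel 
Stapler | Tools   
Camera  | Apparel 


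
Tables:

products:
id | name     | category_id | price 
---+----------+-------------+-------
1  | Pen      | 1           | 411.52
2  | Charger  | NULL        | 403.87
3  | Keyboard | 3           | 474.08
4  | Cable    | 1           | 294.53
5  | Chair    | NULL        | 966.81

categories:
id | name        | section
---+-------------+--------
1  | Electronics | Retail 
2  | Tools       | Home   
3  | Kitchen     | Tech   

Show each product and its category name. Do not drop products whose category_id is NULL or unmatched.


LEFT JOIN keeps every row from products (the left table); where category_id has no match in categories, the category columns become NULL. Walk through each product:
  - product 1 (Pen): category_id=1 -> matches Electronics
  - product 2 (Charger): category_id=NULL, no match -> kept with NULL
  - product 3 (Keyboard): category_id=3 -> matches Kitchen
  - product 4 (Cable): category_id=1 -> matches Electronics
  - product 5 (Chair): category_id=NULL, no match -> kept with NULL
All 5 rows appear; 2 have NULL category.

SQL:
SELECT a.name, b.name AS category
FROM products a
LEFT JOIN categories b ON a.category_id = b.id

Result:
name     | category   
---------+------------
Pen      | Electronics
Charger  | NULL       
Keyboard | Kitchen    
Cable    | Electronics
Chair    | NULL       


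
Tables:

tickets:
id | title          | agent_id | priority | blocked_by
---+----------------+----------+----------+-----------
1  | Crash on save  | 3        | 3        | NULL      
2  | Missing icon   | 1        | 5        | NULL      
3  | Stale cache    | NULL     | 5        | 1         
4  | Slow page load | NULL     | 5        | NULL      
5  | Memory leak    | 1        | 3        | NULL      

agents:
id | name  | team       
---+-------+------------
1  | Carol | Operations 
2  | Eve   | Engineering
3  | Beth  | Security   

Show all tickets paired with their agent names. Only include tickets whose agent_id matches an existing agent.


INNER JOIN keeps only tickets rows whose agent_id matches an id in agents. Walk through each ticket:
  - ticket 1 (Crash on save): agent_id=3 -> matches Beth
  - ticket 2 (Missing icon): agent_id=1 -> matches Carol
  - ticket 3 (Stale cache): agent_id=NULL, no match -> dropped
  - ticket 4 (Slow page load): agent_id=NULL, no match -> dropped
  - ticket 5 (Memory leak): agent_id=1 -> matches Carol
So 2 of 5 rows are dropped.

SQL:
SELECT a.title, b.name AS agent
FROM tickets a
INNER JOIN agents b ON a.agent_id = b.id

Result:
title         | agent
--------------+------
Crash on save | Beth 
Missing icon  | Carol
Memory leak   | Carol


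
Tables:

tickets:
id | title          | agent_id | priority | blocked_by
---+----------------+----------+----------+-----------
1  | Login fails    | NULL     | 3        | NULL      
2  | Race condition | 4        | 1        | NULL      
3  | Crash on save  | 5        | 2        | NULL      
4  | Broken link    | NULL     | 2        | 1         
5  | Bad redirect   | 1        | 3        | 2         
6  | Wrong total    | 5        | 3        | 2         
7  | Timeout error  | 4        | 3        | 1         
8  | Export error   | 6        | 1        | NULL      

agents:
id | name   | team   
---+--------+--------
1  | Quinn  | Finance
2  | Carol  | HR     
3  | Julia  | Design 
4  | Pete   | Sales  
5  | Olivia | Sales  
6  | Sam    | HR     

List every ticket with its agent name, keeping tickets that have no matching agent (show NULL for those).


LEFT JOIN keeps every row from tickets (the left table); where agent_id has no match in agents, the agent columns become NULL. Walk through each ticket:
  - ticket 1 (Login fails): agent_id=NULL, no match -> kept with NULL
  - ticket 2 (Race condition): agent_id=4 -> matches Pete
  - ticket 3 (Crash on save): agent_id=5 -> matches Olivia
  - ticket 4 (Broken link): agent_id=NULL, no match -> kept with NULL
  - ticket 5 (Bad redirect): agent_id=1 -> matches Quinn
  - ticket 6 (Wrong total): agent_id=5 -> matches Olivia
  - ticket 7 (Timeout error): agent_id=4 -> matches Pete
  - ticket 8 (Export error): agent_id=6 -> matches Sam
All 8 rows appear; 2 have NULL agent.

SQL:
SELECT a.title, b.name AS agent
FROM tickets a
LEFT JOIN agents b ON a.agent_id = b.id

Result:
title          | agent 
---------------+-------
Login fails    | NULL  
Race condition | Pete  
Crash on save  | Olivia
Broken link    | NULL  
Bad redirect   | Quinn 
Wrong total    | Olivia
Timeout error  | Pete  
Export error   | Sam   
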